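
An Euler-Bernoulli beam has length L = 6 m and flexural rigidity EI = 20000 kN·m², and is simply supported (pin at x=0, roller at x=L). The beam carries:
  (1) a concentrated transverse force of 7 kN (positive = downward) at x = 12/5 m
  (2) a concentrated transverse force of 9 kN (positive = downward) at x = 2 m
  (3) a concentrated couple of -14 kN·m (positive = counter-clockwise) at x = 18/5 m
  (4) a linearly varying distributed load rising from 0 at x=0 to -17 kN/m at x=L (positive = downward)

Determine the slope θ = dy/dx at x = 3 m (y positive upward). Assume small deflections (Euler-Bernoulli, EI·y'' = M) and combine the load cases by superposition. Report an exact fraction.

θ(3) = 10509/40000000 rad

Load 1 — point force P=7 kN at a=12/5 m (b=L-a=18/5):
  θ_1 = -Pa(2L²-6Lx+3x²+a²)/(6LEI)  [x>a] = -7·(12/5)·(2·6²-6·6·3+3·3²+(12/5)²)/(6·6·20000) = 189/2500000 rad
Load 2 — point force P=9 kN at a=2 m (b=L-a=4):
  θ_2 = -Pa(2L²-6Lx+3x²+a²)/(6LEI)  [x>a] = -9·2·(2·6²-6·6·3+3·3²+2²)/(6·6·20000) = 1/8000 rad
Load 3 — applied couple M₀=-14 kN·m at a=18/5 m (b=L-a=12/5):
  θ_3 = (M₀x²/(2L)+C₁)/EI  [x≤a] with C₁=M₀(3b²-L²)/(6L)=182/25 = ((-14)·3²/(2·6)+(182/25))/20000 = -161/1000000 rad
Load 4 — triangular load w₀=-17 kN/m (0→w₀ over full span):
  θ_4 = -w₀(7L⁴-30L²x²+15x⁴)/(360LEI) = -(-17)·(7·6⁴-30·6²·3²+15·3⁴)/(360·6·20000) = 357/1600000 rad
Superposition: θ = Σ θ_i = 10509/40000000 rad ≈ 0.000263 rad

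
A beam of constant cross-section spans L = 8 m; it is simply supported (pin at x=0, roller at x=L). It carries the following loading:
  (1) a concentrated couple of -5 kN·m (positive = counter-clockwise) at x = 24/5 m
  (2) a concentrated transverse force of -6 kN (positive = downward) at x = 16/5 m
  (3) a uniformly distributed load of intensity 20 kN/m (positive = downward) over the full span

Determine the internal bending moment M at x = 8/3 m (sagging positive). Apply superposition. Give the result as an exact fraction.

Load 1 — applied couple M₀=-5 kN·m at a=24/5 m (b=L-a=16/5):
  M_1 = M₀x/L  [x≤a] = (-5)·(8/3)/8 = -5/3 kN·m
Load 2 — point force P=-6 kN at a=16/5 m (b=L-a=24/5):
  M_2 = Pbx/L  [x≤a] = (-6)·(24/5)·(8/3)/8 = -48/5 kN·m
Load 3 — uniform load w=20 kN/m over full span:
  M_3 = wx(L-x)/2 = 20·(8/3)·(8-(8/3))/2 = 1280/9 kN·m
Superposition: M = Σ M_i = 5893/45 kN·m ≈ 130.955556 kN·m

M(8/3) = 5893/45 kN·m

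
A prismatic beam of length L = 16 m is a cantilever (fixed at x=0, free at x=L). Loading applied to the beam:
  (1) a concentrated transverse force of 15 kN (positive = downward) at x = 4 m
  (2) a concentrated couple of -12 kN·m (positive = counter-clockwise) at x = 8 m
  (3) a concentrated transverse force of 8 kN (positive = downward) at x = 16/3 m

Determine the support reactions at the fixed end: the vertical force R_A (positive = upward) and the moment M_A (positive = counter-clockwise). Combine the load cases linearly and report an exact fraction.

Load 1 — point force P=15 kN at a=4 m (b=L-a=12):
  R_A = P = 15 kN
  M_A = Pa = 15·4 = 60 kN·m
Load 2 — applied couple M₀=-12 kN·m at a=8 m (b=L-a=8):
  R_A = 0 kN
  M_A = -M₀ = -(-12) = 12 kN·m
Load 3 — point force P=8 kN at a=16/3 m (b=L-a=32/3):
  R_A = P = 8 kN
  M_A = Pa = 8·(16/3) = 128/3 kN·m
Superposition: R_A = 23 kN, M_A = 344/3 kN·m

R_A = 23 kN, M_A = 344/3 kN·m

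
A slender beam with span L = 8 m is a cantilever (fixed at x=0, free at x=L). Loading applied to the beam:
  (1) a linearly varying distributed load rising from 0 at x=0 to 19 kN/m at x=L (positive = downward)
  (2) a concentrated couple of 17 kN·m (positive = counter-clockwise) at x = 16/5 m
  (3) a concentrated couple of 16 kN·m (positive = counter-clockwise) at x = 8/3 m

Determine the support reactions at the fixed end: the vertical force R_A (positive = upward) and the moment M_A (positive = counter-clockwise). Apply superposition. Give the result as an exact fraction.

R_A = 76 kN, M_A = 1117/3 kN·m

Load 1 — triangular load w₀=19 kN/m (0→w₀ over full span):
  R_A = w₀L/2 = 19·8/2 = 76 kN
  M_A = w₀L²/3 = 19·8²/3 = 1216/3 kN·m
Load 2 — applied couple M₀=17 kN·m at a=16/5 m (b=L-a=24/5):
  R_A = 0 kN
  M_A = -M₀ = -17 kN·m
Load 3 — applied couple M₀=16 kN·m at a=8/3 m (b=L-a=16/3):
  R_A = 0 kN
  M_A = -M₀ = -16 kN·m
Superposition: R_A = 76 kN, M_A = 1117/3 kN·m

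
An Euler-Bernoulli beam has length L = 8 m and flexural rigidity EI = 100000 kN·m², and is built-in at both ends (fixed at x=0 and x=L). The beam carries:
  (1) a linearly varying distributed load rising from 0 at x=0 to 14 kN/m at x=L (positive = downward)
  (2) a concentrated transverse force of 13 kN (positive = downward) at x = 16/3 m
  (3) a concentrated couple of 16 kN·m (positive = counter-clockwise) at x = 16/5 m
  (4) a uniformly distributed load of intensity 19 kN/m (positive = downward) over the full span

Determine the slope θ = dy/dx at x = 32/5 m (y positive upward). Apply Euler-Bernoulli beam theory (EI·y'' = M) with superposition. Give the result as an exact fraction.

Load 1 — triangular load w₀=14 kN/m (0→w₀ over full span):
  θ_1 = -w₀(2x(L-x)(L-2x)(x+2L)+x²(L-x)²)/(120LEI) = -14·(2·(32/5)·(8-(32/5))·(8-2·(32/5))·((32/5)+2·8)+(32/5)²·(8-(32/5))²)/(120·8·100000) = 1792/5859375 rad
Load 2 — point force P=13 kN at a=16/3 m (b=L-a=8/3):
  θ_2 = Pa²(L-x)(2bL-(3b+a)(L-x))/(2L³EI)  [x>a] = 13·(16/3)²·(8-(32/5))·(2·(8/3)·8-(3·(8/3)+(16/3))·(8-(32/5)))/(2·8³·100000) = 52/421875 rad
Load 3 — applied couple M₀=16 kN·m at a=16/5 m (b=L-a=24/5):
  θ_3 = (R_Ax²/2 - M_Ax - M₀(x-a))/EI  [x>a] with R_A=72/25, M_A=48/25 = ((72/25)·(32/5)²/2 - (48/25)·(32/5) - 16·((32/5)-(16/5)))/100000 = -88/1953125 rad
Load 4 — uniform load w=19 kN/m over full span:
  θ_4 = -wx(L-x)(L-2x)/(12EI) = -19·(32/5)·(8-(32/5))·(8-2·(32/5))/(12·100000) = 304/390625 rad
Superposition: θ = Σ θ_i = 61292/52734375 rad ≈ 0.001162 rad

θ(32/5) = 61292/52734375 rad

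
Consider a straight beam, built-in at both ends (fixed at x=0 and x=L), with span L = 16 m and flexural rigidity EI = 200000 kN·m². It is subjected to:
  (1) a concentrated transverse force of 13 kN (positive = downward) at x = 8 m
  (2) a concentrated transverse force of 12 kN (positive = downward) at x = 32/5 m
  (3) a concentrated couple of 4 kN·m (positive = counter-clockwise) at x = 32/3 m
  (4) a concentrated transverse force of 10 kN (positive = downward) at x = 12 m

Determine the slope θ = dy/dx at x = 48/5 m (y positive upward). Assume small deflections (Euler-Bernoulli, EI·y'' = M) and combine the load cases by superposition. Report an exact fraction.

Load 1 — point force P=13 kN at a=8 m (b=L-a=8):
  θ_1 = Pa²(L-x)(2bL-(3b+a)(L-x))/(2L³EI)  [x>a] = 13·8²·(16-(48/5))·(2·8·16-(3·8+8)·(16-(48/5)))/(2·16³·200000) = 13/78125 rad
Load 2 — point force P=12 kN at a=32/5 m (b=L-a=48/5):
  θ_2 = Pa²(L-x)(2bL-(3b+a)(L-x))/(2L³EI)  [x>a] = 12·(32/5)²·(16-(48/5))·(2·(48/5)·16-(3·(48/5)+(32/5))·(16-(48/5)))/(2·16³·200000) = 1536/9765625 rad
Load 3 — applied couple M₀=4 kN·m at a=32/3 m (b=L-a=16/3):
  θ_3 = (R_Ax²/2 - M_Ax)/EI  [x≤a] with R_A=1/3, M_A=4/3 = ((1/3)·(48/5)²/2 - (4/3)·(48/5))/200000 = 1/78125 rad
Load 4 — point force P=10 kN at a=12 m (b=L-a=4):
  θ_4 = -Pb²x(2aL-(3a+b)x)/(2L³EI)  [x≤a] = -10·4²·(48/5)·(2·12·16-(3·12+4)·(48/5))/(2·16³·200000) = 0 rad
Superposition: θ = Σ θ_i = 3286/9765625 rad ≈ 0.000336 rad

θ(48/5) = 3286/9765625 rad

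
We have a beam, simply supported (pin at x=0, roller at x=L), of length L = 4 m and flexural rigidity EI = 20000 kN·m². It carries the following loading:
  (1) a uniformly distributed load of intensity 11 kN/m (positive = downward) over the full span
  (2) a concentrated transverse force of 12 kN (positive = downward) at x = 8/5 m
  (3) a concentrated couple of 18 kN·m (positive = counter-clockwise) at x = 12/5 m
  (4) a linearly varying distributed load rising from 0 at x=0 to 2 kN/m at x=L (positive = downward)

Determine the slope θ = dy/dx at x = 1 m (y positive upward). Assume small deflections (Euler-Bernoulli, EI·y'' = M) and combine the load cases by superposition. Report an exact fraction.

θ(1) = -624379/360000000 rad

Load 1 — uniform load w=11 kN/m over full span:
  θ_1 = -w(L³-6Lx²+4x³)/(24EI) = -11·(4³-6·4·1²+4·1³)/(24·20000) = -121/120000 rad
Load 2 — point force P=12 kN at a=8/5 m (b=L-a=12/5):
  θ_2 = -Pb(L²-b²-3x²)/(6LEI)  [x≤a] = -12·(12/5)·(4²-(12/5)²-3·1²)/(6·4·20000) = -543/1250000 rad
Load 3 — applied couple M₀=18 kN·m at a=12/5 m (b=L-a=8/5):
  θ_3 = (M₀x²/(2L)+C₁)/EI  [x≤a] with C₁=M₀(3b²-L²)/(6L)=-156/25 = (18·1²/(2·4)+(-156/25))/20000 = -399/2000000 rad
Load 4 — triangular load w₀=2 kN/m (0→w₀ over full span):
  θ_4 = -w₀(7L⁴-30L²x²+15x⁴)/(360LEI) = -2·(7·4⁴-30·4²·1²+15·1⁴)/(360·4·20000) = -1327/14400000 rad
Superposition: θ = Σ θ_i = -624379/360000000 rad ≈ -0.001734 rad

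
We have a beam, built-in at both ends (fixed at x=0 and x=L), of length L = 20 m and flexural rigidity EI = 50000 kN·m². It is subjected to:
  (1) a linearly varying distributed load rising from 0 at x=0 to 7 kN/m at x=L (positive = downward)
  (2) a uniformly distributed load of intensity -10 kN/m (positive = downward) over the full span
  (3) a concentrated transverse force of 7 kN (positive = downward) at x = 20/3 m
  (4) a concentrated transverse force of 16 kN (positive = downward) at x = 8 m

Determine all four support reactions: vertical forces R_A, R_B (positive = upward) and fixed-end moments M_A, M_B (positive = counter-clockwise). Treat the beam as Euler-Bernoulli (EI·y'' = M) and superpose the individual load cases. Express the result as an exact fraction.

R_A = -214133/3375 kN, M_A = -116896/675 kN·m, R_B = -146992/3375 kN, M_B = 102764/675 kN·m

Load 1 — triangular load w₀=7 kN/m (0→w₀ over full span):
  R_A = 3w₀L/20 = 3·7·20/20 = 21 kN
  M_A = w₀L²/30 = 7·20²/30 = 280/3 kN·m
  R_B = 7w₀L/20 = 7·7·20/20 = 49 kN
  M_B = -w₀L²/20 = -7·20²/20 = -140 kN·m
Load 2 — uniform load w=-10 kN/m over full span:
  R_A = wL/2 = (-10)·20/2 = -100 kN
  M_A = wL²/12 = (-10)·20²/12 = -1000/3 kN·m
  R_B = wL/2 = (-10)·20/2 = -100 kN
  M_B = -wL²/12 = -(-10)·20²/12 = 1000/3 kN·m
Load 3 — point force P=7 kN at a=20/3 m (b=L-a=40/3):
  R_A = Pb²(3a+b)/L³ = 7·(40/3)²·(3·(20/3)+(40/3))/20³ = 140/27 kN
  M_A = Pab²/L² = 7·(20/3)·(40/3)²/20² = 560/27 kN·m
  R_B = Pa²(a+3b)/L³ = 7·(20/3)²·((20/3)+3·(40/3))/20³ = 49/27 kN
  M_B = -Pa²b/L² = -7·(20/3)²·(40/3)/20² = -280/27 kN·m
Load 4 — point force P=16 kN at a=8 m (b=L-a=12):
  R_A = Pb²(3a+b)/L³ = 16·12²·(3·8+12)/20³ = 1296/125 kN
  M_A = Pab²/L² = 16·8·12²/20² = 1152/25 kN·m
  R_B = Pa²(a+3b)/L³ = 16·8²·(8+3·12)/20³ = 704/125 kN
  M_B = -Pa²b/L² = -16·8²·12/20² = -768/25 kN·m
Superposition: R_A = -214133/3375 kN, M_A = -116896/675 kN·m, R_B = -146992/3375 kN, M_B = 102764/675 kN·m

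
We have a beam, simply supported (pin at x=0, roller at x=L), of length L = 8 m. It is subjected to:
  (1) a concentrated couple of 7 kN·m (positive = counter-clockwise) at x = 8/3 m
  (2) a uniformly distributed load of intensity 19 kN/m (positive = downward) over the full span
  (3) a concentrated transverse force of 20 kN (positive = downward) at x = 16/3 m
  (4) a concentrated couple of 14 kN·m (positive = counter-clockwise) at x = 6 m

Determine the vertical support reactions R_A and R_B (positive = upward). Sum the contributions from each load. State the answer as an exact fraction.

R_A = 2047/24 kN, R_B = 2081/24 kN

Load 1 — applied couple M₀=7 kN·m at a=8/3 m (b=L-a=16/3):
  R_A = M₀/L = 7/8 kN
  R_B = -M₀/L = -7/8 kN
Load 2 — uniform load w=19 kN/m over full span:
  R_A = wL/2 = 19·8/2 = 76 kN
  R_B = wL/2 = 19·8/2 = 76 kN
Load 3 — point force P=20 kN at a=16/3 m (b=L-a=8/3):
  R_A = Pb/L = 20·(8/3)/8 = 20/3 kN
  R_B = Pa/L = 20·(16/3)/8 = 40/3 kN
Load 4 — applied couple M₀=14 kN·m at a=6 m (b=L-a=2):
  R_A = M₀/L = 14/8 = 7/4 kN
  R_B = -M₀/L = -14/8 = -7/4 kN
Superposition: R_A = 2047/24 kN, R_B = 2081/24 kN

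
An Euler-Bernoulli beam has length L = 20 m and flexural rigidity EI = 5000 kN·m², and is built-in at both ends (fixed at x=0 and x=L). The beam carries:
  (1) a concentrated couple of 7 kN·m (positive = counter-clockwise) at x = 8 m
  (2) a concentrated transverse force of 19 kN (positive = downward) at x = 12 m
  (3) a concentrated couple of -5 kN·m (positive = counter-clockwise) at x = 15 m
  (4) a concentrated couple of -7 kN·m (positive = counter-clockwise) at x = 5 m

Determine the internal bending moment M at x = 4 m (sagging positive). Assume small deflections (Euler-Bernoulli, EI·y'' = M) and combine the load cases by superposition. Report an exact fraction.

Load 1 — applied couple M₀=7 kN·m at a=8 m (b=L-a=12):
  M_1 = R_Ax - M_A  [x≤a] with R_A=63/125, M_A=21/25 = (63/125)·4 - (21/25) = 147/125 kN·m
Load 2 — point force P=19 kN at a=12 m (b=L-a=8):
  M_2 = Pb²(3a+b)x/L³ - Pab²/L²  [x≤a] = 19·8²·(3·12+8)·4/20³ - 19·12·8²/20² = -1216/125 kN·m
Load 3 — applied couple M₀=-5 kN·m at a=15 m (b=L-a=5):
  M_3 = R_Ax - M_A  [x≤a] with R_A=-9/32, M_A=-25/16 = (-9/32)·4 - (-25/16) = 7/16 kN·m
Load 4 — applied couple M₀=-7 kN·m at a=5 m (b=L-a=15):
  M_4 = R_Ax - M_A  [x≤a] with R_A=-63/160, M_A=21/16 = (-63/160)·4 - (21/16) = -231/80 kN·m
Superposition: M = Σ M_i = -5501/500 kN·m ≈ -11.002000 kN·m

M(4) = -5501/500 kN·m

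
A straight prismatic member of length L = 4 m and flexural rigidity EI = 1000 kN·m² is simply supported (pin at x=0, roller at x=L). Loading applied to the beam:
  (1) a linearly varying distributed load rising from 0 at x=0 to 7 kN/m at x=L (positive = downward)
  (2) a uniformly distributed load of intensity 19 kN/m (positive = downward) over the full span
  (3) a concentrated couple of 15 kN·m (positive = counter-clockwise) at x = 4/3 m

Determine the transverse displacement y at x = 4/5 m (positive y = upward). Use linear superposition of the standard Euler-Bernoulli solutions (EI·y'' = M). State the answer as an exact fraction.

Load 1 — triangular load w₀=7 kN/m (0→w₀ over full span):
  y_1 = -w₀x(7L⁴-10L²x²+3x⁴)/(360LEI) = -7·(4/5)·(7·4⁴-10·4²·(4/5)²+3·(4/5)⁴)/(360·4·1000) = -38528/5859375 m
Load 2 — uniform load w=19 kN/m over full span:
  y_2 = -wx(L³-2Lx²+x³)/(24EI) = -19·(4/5)·(4³-2·4·(4/5)²+(4/5)³)/(24·1000) = -8816/234375 m
Load 3 — applied couple M₀=15 kN·m at a=4/3 m (b=L-a=8/3):
  y_3 = (M₀x³/(6L)+C₁x)/EI  [x≤a] with C₁=M₀(3b²-L²)/(6L)=10/3 = (15·(4/5)³/(6·4)+(10/3)·(4/5))/1000 = 28/9375 m
Superposition: y = Σ y_i = -80476/1953125 m ≈ -0.041204 m

y(4/5) = -80476/1953125 m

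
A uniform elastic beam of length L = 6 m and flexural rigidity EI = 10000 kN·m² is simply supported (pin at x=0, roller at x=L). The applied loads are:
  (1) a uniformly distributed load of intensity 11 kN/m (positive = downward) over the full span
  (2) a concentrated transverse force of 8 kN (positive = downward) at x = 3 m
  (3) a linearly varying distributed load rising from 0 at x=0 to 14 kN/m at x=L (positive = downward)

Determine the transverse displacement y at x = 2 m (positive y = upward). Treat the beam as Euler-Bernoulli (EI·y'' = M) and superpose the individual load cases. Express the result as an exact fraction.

Load 1 — uniform load w=11 kN/m over full span:
  y_1 = -wx(L³-2Lx²+x³)/(24EI) = -11·2·(6³-2·6·2²+2³)/(24·10000) = -121/7500 m
Load 2 — point force P=8 kN at a=3 m (b=L-a=3):
  y_2 = -Pbx(L²-b²-x²)/(6LEI)  [x≤a] = -8·3·2·(6²-3²-2²)/(6·6·10000) = -23/7500 m
Load 3 — triangular load w₀=14 kN/m (0→w₀ over full span):
  y_3 = -w₀x(7L⁴-10L²x²+3x⁴)/(360LEI) = -14·2·(7·6⁴-10·6²·2²+3·2⁴)/(360·6·10000) = -56/5625 m
Superposition: y = Σ y_i = -164/5625 m ≈ -0.029156 m

y(2) = -164/5625 m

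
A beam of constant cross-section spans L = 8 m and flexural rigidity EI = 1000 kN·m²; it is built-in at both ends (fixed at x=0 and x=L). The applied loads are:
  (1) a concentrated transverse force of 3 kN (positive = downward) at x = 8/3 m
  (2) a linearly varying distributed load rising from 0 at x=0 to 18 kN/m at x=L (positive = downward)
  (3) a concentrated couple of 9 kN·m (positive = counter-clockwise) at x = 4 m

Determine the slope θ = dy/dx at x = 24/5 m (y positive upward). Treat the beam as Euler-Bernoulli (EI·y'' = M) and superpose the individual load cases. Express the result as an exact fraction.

θ(24/5) = 8387/468750 rad

Load 1 — point force P=3 kN at a=8/3 m (b=L-a=16/3):
  θ_1 = Pa²(L-x)(2bL-(3b+a)(L-x))/(2L³EI)  [x>a] = 3·(8/3)²·(8-(24/5))·(2·(16/3)·8-(3·(16/3)+(8/3))·(8-(24/5)))/(2·8³·1000) = 16/9375 rad
Load 2 — triangular load w₀=18 kN/m (0→w₀ over full span):
  θ_2 = -w₀(2x(L-x)(L-2x)(x+2L)+x²(L-x)²)/(120LEI) = -18·(2·(24/5)·(8-(24/5))·(8-2·(24/5))·((24/5)+2·8)+(24/5)²·(8-(24/5))²)/(120·8·1000) = 1152/78125 rad
Load 3 — applied couple M₀=9 kN·m at a=4 m (b=L-a=4):
  θ_3 = (R_Ax²/2 - M_Ax - M₀(x-a))/EI  [x>a] with R_A=27/16, M_A=9/4 = ((27/16)·(24/5)²/2 - (9/4)·(24/5) - 9·((24/5)-4))/1000 = 9/6250 rad
Superposition: θ = Σ θ_i = 8387/468750 rad ≈ 0.017892 rad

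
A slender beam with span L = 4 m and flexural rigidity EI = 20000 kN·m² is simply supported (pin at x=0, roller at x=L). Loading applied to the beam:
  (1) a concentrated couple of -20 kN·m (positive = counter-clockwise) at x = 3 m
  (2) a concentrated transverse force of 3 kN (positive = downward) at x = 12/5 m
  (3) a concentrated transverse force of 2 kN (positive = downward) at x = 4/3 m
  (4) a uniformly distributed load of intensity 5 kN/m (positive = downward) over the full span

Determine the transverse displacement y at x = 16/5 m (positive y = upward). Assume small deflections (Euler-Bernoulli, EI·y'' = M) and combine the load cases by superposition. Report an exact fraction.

Load 1 — applied couple M₀=-20 kN·m at a=3 m (b=L-a=1):
  y_1 = (M₀x³/(6L)-M₀(x-a)²/2+C₁x)/EI  [x>a] with C₁=M₀(3b²-L²)/(6L)=65/6 = ((-20)·(16/5)³/(6·4)-(-20)·((16/5)-3)²/2+(65/6)·(16/5))/20000 = 97/250000 m
Load 2 — point force P=3 kN at a=12/5 m (b=L-a=8/5):
  y_2 = -Pa(L-x)(2Lx-a²-x²)/(6LEI)  [x>a] = -3·(12/5)·(4-(16/5))·(2·4·(16/5)-(12/5)²-(16/5)²)/(6·4·20000) = -9/78125 m
Load 3 — point force P=2 kN at a=4/3 m (b=L-a=8/3):
  y_3 = -Pa(L-x)(2Lx-a²-x²)/(6LEI)  [x>a] = -2·(4/3)·(4-(16/5))·(2·4·(16/5)-(4/3)²-(16/5)²)/(6·4·20000) = -382/6328125 m
Load 4 — uniform load w=5 kN/m over full span:
  y_4 = -wx(L³-2Lx²+x³)/(24EI) = -5·(16/5)·(4³-2·4·(16/5)²+(16/5)³)/(24·20000) = -116/234375 m
Superposition: y = Σ y_i = -28603/101250000 m ≈ -0.000282 m

y(16/5) = -28603/101250000 m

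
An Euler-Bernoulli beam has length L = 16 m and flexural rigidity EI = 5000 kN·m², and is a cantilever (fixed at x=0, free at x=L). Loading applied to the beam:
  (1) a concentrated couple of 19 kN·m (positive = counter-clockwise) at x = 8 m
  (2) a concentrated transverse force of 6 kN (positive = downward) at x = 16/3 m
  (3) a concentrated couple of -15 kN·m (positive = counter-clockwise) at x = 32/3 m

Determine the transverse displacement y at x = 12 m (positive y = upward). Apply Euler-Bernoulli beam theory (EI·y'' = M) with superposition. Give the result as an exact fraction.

y(12) = -488/3375 m

Load 1 — applied couple M₀=19 kN·m at a=8 m (b=L-a=8):
  y_1 = M₀a(2x-a)/(2EI)  [x>a] = 19·8·(2·12-8)/(2·5000) = 152/625 m
Load 2 — point force P=6 kN at a=16/3 m (b=L-a=32/3):
  y_2 = -Pa²(3x-a)/(6EI)  [x>a] = -6·(16/3)²·(3·12-(16/3))/(6·5000) = -2944/16875 m
Load 3 — applied couple M₀=-15 kN·m at a=32/3 m (b=L-a=16/3):
  y_3 = M₀a(2x-a)/(2EI)  [x>a] = (-15)·(32/3)·(2·12-(32/3))/(2·5000) = -16/75 m
Superposition: y = Σ y_i = -488/3375 m ≈ -0.144593 m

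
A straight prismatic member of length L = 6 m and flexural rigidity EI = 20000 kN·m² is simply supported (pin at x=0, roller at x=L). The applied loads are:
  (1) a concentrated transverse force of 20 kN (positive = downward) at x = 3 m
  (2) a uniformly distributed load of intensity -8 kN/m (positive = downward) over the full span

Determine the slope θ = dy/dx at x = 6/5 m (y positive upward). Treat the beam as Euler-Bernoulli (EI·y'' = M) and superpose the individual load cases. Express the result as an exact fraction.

θ(6/5) = 2403/2500000 rad

Load 1 — point force P=20 kN at a=3 m (b=L-a=3):
  θ_1 = -Pb(L²-b²-3x²)/(6LEI)  [x≤a] = -20·3·(6²-3²-3·(6/5)²)/(6·6·20000) = -189/100000 rad
Load 2 — uniform load w=-8 kN/m over full span:
  θ_2 = -w(L³-6Lx²+4x³)/(24EI) = -(-8)·(6³-6·6·(6/5)²+4·(6/5)³)/(24·20000) = 891/312500 rad
Superposition: θ = Σ θ_i = 2403/2500000 rad ≈ 0.000961 rad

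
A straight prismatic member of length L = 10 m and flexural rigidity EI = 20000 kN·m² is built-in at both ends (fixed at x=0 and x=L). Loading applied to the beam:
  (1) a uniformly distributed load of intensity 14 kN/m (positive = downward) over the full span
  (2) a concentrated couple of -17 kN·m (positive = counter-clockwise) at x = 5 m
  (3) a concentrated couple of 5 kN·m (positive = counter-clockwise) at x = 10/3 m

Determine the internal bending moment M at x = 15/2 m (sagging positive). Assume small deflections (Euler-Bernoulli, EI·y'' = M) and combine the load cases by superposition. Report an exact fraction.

M(15/2) = 401/24 kN·m

Load 1 — uniform load w=14 kN/m over full span:
  M_1 = wLx/2 - wL²/12 - wx²/2 = 14·10·(15/2)/2 - 14·10²/12 - 14·(15/2)²/2 = 175/12 kN·m
Load 2 — applied couple M₀=-17 kN·m at a=5 m (b=L-a=5):
  M_2 = R_Ax - M_A - M₀  [x>a] with R_A=-51/20, M_A=-17/4 = (-51/20)·(15/2) - (-17/4) - (-17) = 17/8 kN·m
Load 3 — applied couple M₀=5 kN·m at a=10/3 m (b=L-a=20/3):
  M_3 = R_Ax - M_A - M₀  [x>a] with R_A=2/3, M_A=0 = (2/3)·(15/2) - 0 - 5 = 0 kN·m
Superposition: M = Σ M_i = 401/24 kN·m ≈ 16.708333 kN·m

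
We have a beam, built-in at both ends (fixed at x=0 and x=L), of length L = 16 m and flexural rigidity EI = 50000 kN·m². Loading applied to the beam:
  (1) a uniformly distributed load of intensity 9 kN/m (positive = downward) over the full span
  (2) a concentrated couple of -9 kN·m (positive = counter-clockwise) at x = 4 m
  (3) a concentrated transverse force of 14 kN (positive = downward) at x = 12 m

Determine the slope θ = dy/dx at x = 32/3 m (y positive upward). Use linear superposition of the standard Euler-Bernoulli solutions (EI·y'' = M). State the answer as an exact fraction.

θ(32/3) = 123/25000 rad

Load 1 — uniform load w=9 kN/m over full span:
  θ_1 = -wx(L-x)(L-2x)/(12EI) = -9·(32/3)·(16-(32/3))·(16-2·(32/3))/(12·50000) = 128/28125 rad
Load 2 — applied couple M₀=-9 kN·m at a=4 m (b=L-a=12):
  θ_2 = (R_Ax²/2 - M_Ax - M₀(x-a))/EI  [x>a] with R_A=-81/128, M_A=27/16 = ((-81/128)·(32/3)²/2 - (27/16)·(32/3) - (-9)·((32/3)-4))/50000 = 3/25000 rad
Load 3 — point force P=14 kN at a=12 m (b=L-a=4):
  θ_3 = -Pb²x(2aL-(3a+b)x)/(2L³EI)  [x≤a] = -14·4²·(32/3)·(2·12·16-(3·12+4)·(32/3))/(2·16³·50000) = 7/28125 rad
Superposition: θ = Σ θ_i = 123/25000 rad ≈ 0.004920 rad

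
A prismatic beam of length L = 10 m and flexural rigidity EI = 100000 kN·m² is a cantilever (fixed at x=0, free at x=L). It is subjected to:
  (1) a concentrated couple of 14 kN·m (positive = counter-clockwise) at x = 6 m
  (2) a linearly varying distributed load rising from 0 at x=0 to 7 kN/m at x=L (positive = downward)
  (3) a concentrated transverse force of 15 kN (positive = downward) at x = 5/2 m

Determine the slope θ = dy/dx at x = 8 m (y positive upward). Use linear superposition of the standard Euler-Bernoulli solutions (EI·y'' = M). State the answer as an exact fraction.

θ(8) = -99481/12000000 rad

Load 1 — applied couple M₀=14 kN·m at a=6 m (b=L-a=4):
  θ_1 = M₀a/EI  [x>a] = 14·6/100000 = 21/25000 rad
Load 2 — triangular load w₀=7 kN/m (0→w₀ over full span):
  θ_2 = (w₀Lx²/4-w₀L²x/3-w₀x⁴/(24L))/EI = (7·10·8²/4-7·10²·8/3-7·8⁴/(24·10))/100000 = -406/46875 rad
Load 3 — point force P=15 kN at a=5/2 m (b=L-a=15/2):
  θ_3 = -Pa²/(2EI)  [x>a] = -15·(5/2)²/(2·100000) = -3/6400 rad
Superposition: θ = Σ θ_i = -99481/12000000 rad ≈ -0.008290 rad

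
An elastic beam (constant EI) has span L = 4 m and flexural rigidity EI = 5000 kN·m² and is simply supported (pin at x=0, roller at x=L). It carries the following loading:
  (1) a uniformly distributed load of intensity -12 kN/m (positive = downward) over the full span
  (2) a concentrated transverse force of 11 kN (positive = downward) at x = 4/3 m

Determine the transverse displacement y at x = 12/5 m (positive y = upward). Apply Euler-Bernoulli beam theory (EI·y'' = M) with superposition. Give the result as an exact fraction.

Load 1 — uniform load w=-12 kN/m over full span:
  y_1 = -wx(L³-2Lx²+x³)/(24EI) = -(-12)·(12/5)·(4³-2·4·(12/5)²+(12/5)³)/(24·5000) = 2976/390625 m
Load 2 — point force P=11 kN at a=4/3 m (b=L-a=8/3):
  y_2 = -Pa(L-x)(2Lx-a²-x²)/(6LEI)  [x>a] = -11·(4/3)·(4-(12/5))·(2·4·(12/5)-(4/3)²-(12/5)²)/(6·4·5000) = -14432/6328125 m
Superposition: y = Σ y_i = 168896/31640625 m ≈ 0.005338 m

y(12/5) = 168896/31640625 m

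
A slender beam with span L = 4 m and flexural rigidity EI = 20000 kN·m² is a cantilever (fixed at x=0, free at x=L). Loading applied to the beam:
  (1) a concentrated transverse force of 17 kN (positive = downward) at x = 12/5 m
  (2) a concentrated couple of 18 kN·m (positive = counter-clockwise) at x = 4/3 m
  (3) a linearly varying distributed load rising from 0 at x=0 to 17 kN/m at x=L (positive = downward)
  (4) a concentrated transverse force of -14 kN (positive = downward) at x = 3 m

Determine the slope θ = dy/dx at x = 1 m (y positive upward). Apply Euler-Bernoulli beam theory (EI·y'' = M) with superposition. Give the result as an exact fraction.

Load 1 — point force P=17 kN at a=12/5 m (b=L-a=8/5):
  θ_1 = -Px(2a-x)/(2EI)  [x≤a] = -17·1·(2·(12/5)-1)/(2·20000) = -323/200000 rad
Load 2 — applied couple M₀=18 kN·m at a=4/3 m (b=L-a=8/3):
  θ_2 = M₀x/EI  [x≤a] = 18·1/20000 = 9/10000 rad
Load 3 — triangular load w₀=17 kN/m (0→w₀ over full span):
  θ_3 = (w₀Lx²/4-w₀L²x/3-w₀x⁴/(24L))/EI = (17·4·1²/4-17·4²·1/3-17·1⁴/(24·4))/20000 = -2363/640000 rad
Load 4 — point force P=-14 kN at a=3 m (b=L-a=1):
  θ_4 = -Px(2a-x)/(2EI)  [x≤a] = -(-14)·1·(2·3-1)/(2·20000) = 7/4000 rad
Superposition: θ = Σ θ_i = -8503/3200000 rad ≈ -0.002657 rad

θ(1) = -8503/3200000 rad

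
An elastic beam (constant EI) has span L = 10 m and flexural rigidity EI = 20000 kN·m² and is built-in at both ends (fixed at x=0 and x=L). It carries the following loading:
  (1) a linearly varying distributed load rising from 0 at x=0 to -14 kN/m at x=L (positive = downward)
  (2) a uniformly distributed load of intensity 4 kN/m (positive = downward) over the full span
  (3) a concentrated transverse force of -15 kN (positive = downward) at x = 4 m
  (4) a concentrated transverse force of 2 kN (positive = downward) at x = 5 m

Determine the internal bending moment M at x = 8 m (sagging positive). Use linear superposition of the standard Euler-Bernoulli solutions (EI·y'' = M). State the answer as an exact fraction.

M(8) = 7/50 kN·m

Load 1 — triangular load w₀=-14 kN/m (0→w₀ over full span):
  M_1 = 3w₀Lx/20 - w₀L²/30 - w₀x³/(6L) = 3·(-14)·10·8/20 - (-14)·10²/30 - (-14)·8³/(6·10) = -28/15 kN·m
Load 2 — uniform load w=4 kN/m over full span:
  M_2 = wLx/2 - wL²/12 - wx²/2 = 4·10·8/2 - 4·10²/12 - 4·8²/2 = -4/3 kN·m
Load 3 — point force P=-15 kN at a=4 m (b=L-a=6):
  M_3 = Pa²(a+3b)(L-x)/L³ - Pa²b/L²  [x>a] = (-15)·4²·(4+3·6)·(10-8)/10³ - (-15)·4²·6/10² = 96/25 kN·m
Load 4 — point force P=2 kN at a=5 m (b=L-a=5):
  M_4 = Pa²(a+3b)(L-x)/L³ - Pa²b/L²  [x>a] = 2·5²·(5+3·5)·(10-8)/10³ - 2·5²·5/10² = -1/2 kN·m
Superposition: M = Σ M_i = 7/50 kN·m ≈ 0.140000 kN·m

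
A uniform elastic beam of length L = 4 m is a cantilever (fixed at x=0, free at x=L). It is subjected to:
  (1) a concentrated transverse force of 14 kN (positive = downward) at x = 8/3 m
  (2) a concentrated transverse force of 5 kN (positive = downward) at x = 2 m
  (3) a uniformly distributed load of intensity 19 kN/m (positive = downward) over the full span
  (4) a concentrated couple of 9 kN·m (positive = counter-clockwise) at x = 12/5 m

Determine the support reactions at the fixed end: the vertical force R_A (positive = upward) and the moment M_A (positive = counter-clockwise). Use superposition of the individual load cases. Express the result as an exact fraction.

R_A = 95 kN, M_A = 571/3 kN·m

Load 1 — point force P=14 kN at a=8/3 m (b=L-a=4/3):
  R_A = P = 14 kN
  M_A = Pa = 14·(8/3) = 112/3 kN·m
Load 2 — point force P=5 kN at a=2 m (b=L-a=2):
  R_A = P = 5 kN
  M_A = Pa = 5·2 = 10 kN·m
Load 3 — uniform load w=19 kN/m over full span:
  R_A = wL = 19·4 = 76 kN
  M_A = wL²/2 = 19·4²/2 = 152 kN·m
Load 4 — applied couple M₀=9 kN·m at a=12/5 m (b=L-a=8/5):
  R_A = 0 kN
  M_A = -M₀ = -9 kN·m
Superposition: R_A = 95 kN, M_A = 571/3 kN·m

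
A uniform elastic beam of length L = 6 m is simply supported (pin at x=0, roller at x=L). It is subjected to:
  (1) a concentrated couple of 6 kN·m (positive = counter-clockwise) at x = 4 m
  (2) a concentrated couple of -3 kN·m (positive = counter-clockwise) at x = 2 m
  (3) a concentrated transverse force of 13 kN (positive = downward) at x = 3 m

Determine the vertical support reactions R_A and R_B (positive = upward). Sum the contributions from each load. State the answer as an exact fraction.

Load 1 — applied couple M₀=6 kN·m at a=4 m (b=L-a=2):
  R_A = M₀/L = 6/6 = 1 kN
  R_B = -M₀/L = -6/6 = -1 kN
Load 2 — applied couple M₀=-3 kN·m at a=2 m (b=L-a=4):
  R_A = M₀/L = (-3)/6 = -1/2 kN
  R_B = -M₀/L = -(-3)/6 = 1/2 kN
Load 3 — point force P=13 kN at a=3 m (b=L-a=3):
  R_A = Pb/L = 13·3/6 = 13/2 kN
  R_B = Pa/L = 13·3/6 = 13/2 kN
Superposition: R_A = 7 kN, R_B = 6 kN

R_A = 7 kN, R_B = 6 kN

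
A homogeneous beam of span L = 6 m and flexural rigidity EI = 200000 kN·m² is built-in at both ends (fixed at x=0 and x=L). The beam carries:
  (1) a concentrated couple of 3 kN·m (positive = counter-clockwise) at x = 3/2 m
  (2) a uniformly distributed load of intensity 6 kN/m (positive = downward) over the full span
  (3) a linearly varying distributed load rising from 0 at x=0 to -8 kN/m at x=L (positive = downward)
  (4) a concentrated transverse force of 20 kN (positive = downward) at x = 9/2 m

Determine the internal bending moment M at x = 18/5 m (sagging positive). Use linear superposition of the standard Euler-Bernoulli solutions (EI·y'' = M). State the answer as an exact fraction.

M(18/5) = 14361/2000 kN·m

Load 1 — applied couple M₀=3 kN·m at a=3/2 m (b=L-a=9/2):
  M_1 = R_Ax - M_A - M₀  [x>a] with R_A=9/16, M_A=-9/16 = (9/16)·(18/5) - (-9/16) - 3 = -33/80 kN·m
Load 2 — uniform load w=6 kN/m over full span:
  M_2 = wLx/2 - wL²/12 - wx²/2 = 6·6·(18/5)/2 - 6·6²/12 - 6·(18/5)²/2 = 198/25 kN·m
Load 3 — triangular load w₀=-8 kN/m (0→w₀ over full span):
  M_3 = 3w₀Lx/20 - w₀L²/30 - w₀x³/(6L) = 3·(-8)·6·(18/5)/20 - (-8)·6²/30 - (-8)·(18/5)³/(6·6) = -744/125 kN·m
Load 4 — point force P=20 kN at a=9/2 m (b=L-a=3/2):
  M_4 = Pb²(3a+b)x/L³ - Pab²/L²  [x≤a] = 20·(3/2)²·(3·(9/2)+(3/2))·(18/5)/6³ - 20·(9/2)·(3/2)²/6² = 45/8 kN·m
Superposition: M = Σ M_i = 14361/2000 kN·m ≈ 7.180500 kN·m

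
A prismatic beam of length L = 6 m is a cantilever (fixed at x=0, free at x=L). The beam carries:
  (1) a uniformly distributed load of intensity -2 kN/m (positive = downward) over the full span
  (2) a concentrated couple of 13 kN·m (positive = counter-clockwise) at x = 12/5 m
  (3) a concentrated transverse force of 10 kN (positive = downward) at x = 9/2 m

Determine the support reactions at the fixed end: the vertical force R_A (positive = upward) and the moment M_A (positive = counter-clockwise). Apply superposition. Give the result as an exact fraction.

R_A = -2 kN, M_A = -4 kN·m

Load 1 — uniform load w=-2 kN/m over full span:
  R_A = wL = (-2)·6 = -12 kN
  M_A = wL²/2 = (-2)·6²/2 = -36 kN·m
Load 2 — applied couple M₀=13 kN·m at a=12/5 m (b=L-a=18/5):
  R_A = 0 kN
  M_A = -M₀ = -13 kN·m
Load 3 — point force P=10 kN at a=9/2 m (b=L-a=3/2):
  R_A = P = 10 kN
  M_A = Pa = 10·(9/2) = 45 kN·m
Superposition: R_A = -2 kN, M_A = -4 kN·m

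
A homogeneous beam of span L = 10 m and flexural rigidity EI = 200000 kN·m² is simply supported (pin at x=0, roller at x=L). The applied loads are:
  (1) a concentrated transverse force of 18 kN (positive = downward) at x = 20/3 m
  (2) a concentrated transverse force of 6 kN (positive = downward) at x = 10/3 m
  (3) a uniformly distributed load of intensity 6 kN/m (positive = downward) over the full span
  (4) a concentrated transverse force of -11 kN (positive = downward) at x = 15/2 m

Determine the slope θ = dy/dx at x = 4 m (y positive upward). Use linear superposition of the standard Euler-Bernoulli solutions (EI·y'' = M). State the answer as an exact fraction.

Load 1 — point force P=18 kN at a=20/3 m (b=L-a=10/3):
  θ_1 = -Pb(L²-b²-3x²)/(6LEI)  [x≤a] = -18·(10/3)·(10²-(10/3)²-3·4²)/(6·10·200000) = -23/112500 rad
Load 2 — point force P=6 kN at a=10/3 m (b=L-a=20/3):
  θ_2 = -Pa(2L²-6Lx+3x²+a²)/(6LEI)  [x>a] = -6·(10/3)·(2·10²-6·10·4+3·4²+(10/3)²)/(6·10·200000) = -43/1350000 rad
Load 3 — uniform load w=6 kN/m over full span:
  θ_3 = -w(L³-6Lx²+4x³)/(24EI) = -6·(10³-6·10·4²+4·4³)/(24·200000) = -37/100000 rad
Load 4 — point force P=-11 kN at a=15/2 m (b=L-a=5/2):
  θ_4 = -Pb(L²-b²-3x²)/(6LEI)  [x≤a] = -(-11)·(5/2)·(10²-(5/2)²-3·4²)/(6·10·200000) = 671/6400000 rad
Superposition: θ = Σ θ_i = -86651/172800000 rad ≈ -0.000501 rad

θ(4) = -86651/172800000 rad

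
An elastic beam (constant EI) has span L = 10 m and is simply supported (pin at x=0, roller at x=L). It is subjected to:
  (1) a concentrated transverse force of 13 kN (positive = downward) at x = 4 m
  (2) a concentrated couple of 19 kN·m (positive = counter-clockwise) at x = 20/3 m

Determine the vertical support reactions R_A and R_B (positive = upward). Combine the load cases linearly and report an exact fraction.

R_A = 97/10 kN, R_B = 33/10 kN

Load 1 — point force P=13 kN at a=4 m (b=L-a=6):
  R_A = Pb/L = 13·6/10 = 39/5 kN
  R_B = Pa/L = 13·4/10 = 26/5 kN
Load 2 — applied couple M₀=19 kN·m at a=20/3 m (b=L-a=10/3):
  R_A = M₀/L = 19/10 kN
  R_B = -M₀/L = -19/10 kN
Superposition: R_A = 97/10 kN, R_B = 33/10 kN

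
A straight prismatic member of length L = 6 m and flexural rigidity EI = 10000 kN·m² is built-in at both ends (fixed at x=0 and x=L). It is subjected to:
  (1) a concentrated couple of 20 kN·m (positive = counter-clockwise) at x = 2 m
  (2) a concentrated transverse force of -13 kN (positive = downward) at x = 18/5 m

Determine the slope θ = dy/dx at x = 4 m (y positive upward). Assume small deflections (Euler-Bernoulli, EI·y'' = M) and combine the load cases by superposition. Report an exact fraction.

θ(4) = -5659/5625000 rad

Load 1 — applied couple M₀=20 kN·m at a=2 m (b=L-a=4):
  θ_1 = (R_Ax²/2 - M_Ax - M₀(x-a))/EI  [x>a] with R_A=40/9, M_A=0 = ((40/9)·4²/2 - 0·4 - 20·(4-2))/10000 = -1/2250 rad
Load 2 — point force P=-13 kN at a=18/5 m (b=L-a=12/5):
  θ_2 = Pa²(L-x)(2bL-(3b+a)(L-x))/(2L³EI)  [x>a] = (-13)·(18/5)²·(6-4)·(2·(12/5)·6-(3·(12/5)+(18/5))·(6-4))/(2·6³·10000) = -351/625000 rad
Superposition: θ = Σ θ_i = -5659/5625000 rad ≈ -0.001006 rad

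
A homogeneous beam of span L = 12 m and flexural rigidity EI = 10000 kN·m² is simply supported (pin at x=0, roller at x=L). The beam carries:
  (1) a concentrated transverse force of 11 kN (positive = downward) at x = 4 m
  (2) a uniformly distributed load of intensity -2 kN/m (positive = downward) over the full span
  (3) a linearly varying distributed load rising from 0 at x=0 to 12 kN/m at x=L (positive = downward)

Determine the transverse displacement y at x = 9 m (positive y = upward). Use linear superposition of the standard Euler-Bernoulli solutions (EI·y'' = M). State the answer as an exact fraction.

y(9) = -24919/240000 m

Load 1 — point force P=11 kN at a=4 m (b=L-a=8):
  y_1 = -Pa(L-x)(2Lx-a²-x²)/(6LEI)  [x>a] = -11·4·(12-9)·(2·12·9-4²-9²)/(6·12·10000) = -1309/60000 m
Load 2 — uniform load w=-2 kN/m over full span:
  y_2 = -wx(L³-2Lx²+x³)/(24EI) = -(-2)·9·(12³-2·12·9²+9³)/(24·10000) = 1539/40000 m
Load 3 — triangular load w₀=12 kN/m (0→w₀ over full span):
  y_3 = -w₀x(7L⁴-10L²x²+3x⁴)/(360LEI) = -12·9·(7·12⁴-10·12²·9²+3·9⁴)/(360·12·10000) = -9639/80000 m
Superposition: y = Σ y_i = -24919/240000 m ≈ -0.103829 m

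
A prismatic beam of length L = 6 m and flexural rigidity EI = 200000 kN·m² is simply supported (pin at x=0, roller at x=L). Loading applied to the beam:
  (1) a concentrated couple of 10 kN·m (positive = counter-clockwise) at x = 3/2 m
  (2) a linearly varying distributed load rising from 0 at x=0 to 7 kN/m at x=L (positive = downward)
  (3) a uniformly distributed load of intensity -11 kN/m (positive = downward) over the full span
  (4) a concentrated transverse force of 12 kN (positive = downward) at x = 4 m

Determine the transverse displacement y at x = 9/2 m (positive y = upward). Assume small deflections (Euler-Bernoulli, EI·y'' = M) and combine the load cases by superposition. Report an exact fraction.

y(9/2) = 32809/102400000 m

Load 1 — applied couple M₀=10 kN·m at a=3/2 m (b=L-a=9/2):
  y_1 = (M₀x³/(6L)-M₀(x-a)²/2+C₁x)/EI  [x>a] with C₁=M₀(3b²-L²)/(6L)=55/8 = (10·(9/2)³/(6·6)-10·((9/2)-(3/2))²/2+(55/8)·(9/2))/200000 = 9/160000 m
Load 2 — triangular load w₀=7 kN/m (0→w₀ over full span):
  y_2 = -w₀x(7L⁴-10L²x²+3x⁴)/(360LEI) = -7·(9/2)·(7·6⁴-10·6²·(9/2)²+3·(9/2)⁴)/(360·6·200000) = -22491/102400000 m
Load 3 — uniform load w=-11 kN/m over full span:
  y_3 = -wx(L³-2Lx²+x³)/(24EI) = -(-11)·(9/2)·(6³-2·6·(9/2)²+(9/2)³)/(24·200000) = 16929/25600000 m
Load 4 — point force P=12 kN at a=4 m (b=L-a=2):
  y_4 = -Pa(L-x)(2Lx-a²-x²)/(6LEI)  [x>a] = -12·4·(6-(9/2))·(2·6·(9/2)-4²-(9/2)²)/(6·6·200000) = -71/400000 m
Superposition: y = Σ y_i = 32809/102400000 m ≈ 0.000320 m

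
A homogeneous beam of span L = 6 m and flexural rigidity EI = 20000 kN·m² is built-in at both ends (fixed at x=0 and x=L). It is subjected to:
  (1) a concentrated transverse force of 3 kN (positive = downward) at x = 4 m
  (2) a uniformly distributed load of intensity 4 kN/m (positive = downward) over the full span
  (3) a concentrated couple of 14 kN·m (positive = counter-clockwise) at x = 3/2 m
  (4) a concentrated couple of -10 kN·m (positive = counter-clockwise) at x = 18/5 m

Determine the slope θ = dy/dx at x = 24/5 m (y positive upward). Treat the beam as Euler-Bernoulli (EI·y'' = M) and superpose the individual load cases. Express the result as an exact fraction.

θ(24/5) = 19/78125 rad

Load 1 — point force P=3 kN at a=4 m (b=L-a=2):
  θ_1 = Pa²(L-x)(2bL-(3b+a)(L-x))/(2L³EI)  [x>a] = 3·4²·(6-(24/5))·(2·2·6-(3·2+4)·(6-(24/5)))/(2·6³·20000) = 1/12500 rad
Load 2 — uniform load w=4 kN/m over full span:
  θ_2 = -wx(L-x)(L-2x)/(12EI) = -4·(24/5)·(6-(24/5))·(6-2·(24/5))/(12·20000) = 27/78125 rad
Load 3 — applied couple M₀=14 kN·m at a=3/2 m (b=L-a=9/2):
  θ_3 = (R_Ax²/2 - M_Ax - M₀(x-a))/EI  [x>a] with R_A=21/8, M_A=-21/8 = ((21/8)·(24/5)²/2 - (-21/8)·(24/5) - 14·((24/5)-(3/2)))/20000 = -21/125000 rad
Load 4 — applied couple M₀=-10 kN·m at a=18/5 m (b=L-a=12/5):
  θ_4 = (R_Ax²/2 - M_Ax - M₀(x-a))/EI  [x>a] with R_A=-12/5, M_A=-16/5 = ((-12/5)·(24/5)²/2 - (-16/5)·(24/5) - (-10)·((24/5)-(18/5)))/20000 = -9/625000 rad
Superposition: θ = Σ θ_i = 19/78125 rad ≈ 0.000243 rad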